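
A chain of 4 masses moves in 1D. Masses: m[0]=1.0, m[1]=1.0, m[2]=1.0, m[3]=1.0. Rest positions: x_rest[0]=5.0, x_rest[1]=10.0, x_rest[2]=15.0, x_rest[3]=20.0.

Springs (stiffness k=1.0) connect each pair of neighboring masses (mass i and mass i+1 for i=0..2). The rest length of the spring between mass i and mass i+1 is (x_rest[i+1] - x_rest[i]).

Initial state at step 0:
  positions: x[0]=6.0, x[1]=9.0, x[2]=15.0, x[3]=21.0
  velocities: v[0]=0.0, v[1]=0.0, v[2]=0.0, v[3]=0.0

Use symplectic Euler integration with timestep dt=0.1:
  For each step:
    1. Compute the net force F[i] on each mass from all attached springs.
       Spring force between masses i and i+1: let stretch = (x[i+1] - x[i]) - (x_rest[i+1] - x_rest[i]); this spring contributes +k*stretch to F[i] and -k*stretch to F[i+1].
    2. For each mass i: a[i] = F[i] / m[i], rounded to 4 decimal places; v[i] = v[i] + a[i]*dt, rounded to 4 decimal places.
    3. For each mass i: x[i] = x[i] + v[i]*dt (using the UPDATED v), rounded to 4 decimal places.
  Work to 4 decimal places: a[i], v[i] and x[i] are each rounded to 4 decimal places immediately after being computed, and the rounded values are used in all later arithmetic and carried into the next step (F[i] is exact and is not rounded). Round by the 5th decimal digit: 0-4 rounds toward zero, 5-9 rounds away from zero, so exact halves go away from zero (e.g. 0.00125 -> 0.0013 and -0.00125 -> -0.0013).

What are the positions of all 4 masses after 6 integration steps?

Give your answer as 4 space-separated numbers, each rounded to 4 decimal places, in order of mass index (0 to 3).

Answer: 5.6139 9.5759 15.0131 20.7970

Derivation:
Step 0: x=[6.0000 9.0000 15.0000 21.0000] v=[0.0000 0.0000 0.0000 0.0000]
Step 1: x=[5.9800 9.0300 15.0000 20.9900] v=[-0.2000 0.3000 0.0000 -0.1000]
Step 2: x=[5.9405 9.0892 15.0002 20.9701] v=[-0.3950 0.5920 0.0020 -0.1990]
Step 3: x=[5.8825 9.1760 15.0010 20.9405] v=[-0.5801 0.8682 0.0079 -0.2960]
Step 4: x=[5.8074 9.2881 15.0029 20.9015] v=[-0.7508 1.1214 0.0194 -0.3900]
Step 5: x=[5.7171 9.4226 15.0067 20.8535] v=[-0.9027 1.3448 0.0378 -0.4799]
Step 6: x=[5.6139 9.5759 15.0131 20.7970] v=[-1.0322 1.5327 0.0641 -0.5646]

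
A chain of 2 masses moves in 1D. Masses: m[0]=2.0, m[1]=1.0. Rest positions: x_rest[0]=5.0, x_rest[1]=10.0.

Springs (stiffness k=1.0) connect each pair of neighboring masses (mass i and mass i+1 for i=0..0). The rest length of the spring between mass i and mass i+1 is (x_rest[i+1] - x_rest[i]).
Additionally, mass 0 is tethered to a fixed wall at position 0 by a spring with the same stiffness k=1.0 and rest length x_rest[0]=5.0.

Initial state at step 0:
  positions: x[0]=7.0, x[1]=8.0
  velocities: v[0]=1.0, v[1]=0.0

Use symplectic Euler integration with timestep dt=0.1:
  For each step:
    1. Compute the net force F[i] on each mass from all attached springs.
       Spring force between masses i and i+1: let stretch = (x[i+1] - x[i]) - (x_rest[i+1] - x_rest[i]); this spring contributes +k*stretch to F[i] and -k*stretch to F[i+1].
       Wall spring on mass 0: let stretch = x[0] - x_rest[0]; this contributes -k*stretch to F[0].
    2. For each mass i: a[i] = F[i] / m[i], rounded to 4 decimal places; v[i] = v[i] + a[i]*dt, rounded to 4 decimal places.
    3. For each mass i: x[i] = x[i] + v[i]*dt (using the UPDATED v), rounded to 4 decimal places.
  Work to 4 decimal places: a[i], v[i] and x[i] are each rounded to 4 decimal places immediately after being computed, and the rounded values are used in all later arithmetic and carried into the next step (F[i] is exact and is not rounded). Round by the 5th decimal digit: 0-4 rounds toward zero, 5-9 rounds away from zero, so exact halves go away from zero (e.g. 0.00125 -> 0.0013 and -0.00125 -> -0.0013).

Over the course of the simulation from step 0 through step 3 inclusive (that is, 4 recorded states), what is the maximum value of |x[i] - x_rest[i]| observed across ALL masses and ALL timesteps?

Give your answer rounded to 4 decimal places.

Answer: 2.1185

Derivation:
Step 0: x=[7.0000 8.0000] v=[1.0000 0.0000]
Step 1: x=[7.0700 8.0400] v=[0.7000 0.4000]
Step 2: x=[7.1095 8.1203] v=[0.3950 0.8030]
Step 3: x=[7.1185 8.2405] v=[0.0901 1.2019]
Max displacement = 2.1185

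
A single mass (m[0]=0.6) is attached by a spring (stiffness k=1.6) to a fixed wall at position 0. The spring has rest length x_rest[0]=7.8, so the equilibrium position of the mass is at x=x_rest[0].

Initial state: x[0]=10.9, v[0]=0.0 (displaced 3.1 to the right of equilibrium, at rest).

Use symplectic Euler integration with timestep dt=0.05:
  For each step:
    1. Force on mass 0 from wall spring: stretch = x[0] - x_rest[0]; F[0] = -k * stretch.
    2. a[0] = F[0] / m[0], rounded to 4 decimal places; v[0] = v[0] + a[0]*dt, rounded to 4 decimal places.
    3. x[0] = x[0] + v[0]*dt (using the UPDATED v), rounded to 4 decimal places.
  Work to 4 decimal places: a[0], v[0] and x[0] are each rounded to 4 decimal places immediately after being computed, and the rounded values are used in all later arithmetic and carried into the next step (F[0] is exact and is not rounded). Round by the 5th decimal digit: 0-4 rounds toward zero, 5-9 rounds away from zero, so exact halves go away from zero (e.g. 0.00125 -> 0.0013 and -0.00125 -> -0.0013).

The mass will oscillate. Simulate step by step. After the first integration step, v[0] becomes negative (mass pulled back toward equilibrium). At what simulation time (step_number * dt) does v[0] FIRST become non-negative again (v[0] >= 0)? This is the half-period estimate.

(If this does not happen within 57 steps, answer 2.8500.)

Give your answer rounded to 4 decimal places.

Answer: 1.9500

Derivation:
Step 0: x=[10.9000] v=[0.0000]
Step 1: x=[10.8793] v=[-0.4133]
Step 2: x=[10.8381] v=[-0.8239]
Step 3: x=[10.7767] v=[-1.2290]
Step 4: x=[10.6954] v=[-1.6259]
Step 5: x=[10.5948] v=[-2.0120]
Step 6: x=[10.4756] v=[-2.3846]
Step 7: x=[10.3385] v=[-2.7413]
Step 8: x=[10.1845] v=[-3.0798]
Step 9: x=[10.0146] v=[-3.3977]
Step 10: x=[9.8300] v=[-3.6930]
Step 11: x=[9.6318] v=[-3.9637]
Step 12: x=[9.4214] v=[-4.2079]
Step 13: x=[9.2002] v=[-4.4241]
Step 14: x=[8.9697] v=[-4.6108]
Step 15: x=[8.7314] v=[-4.7668]
Step 16: x=[8.4869] v=[-4.8910]
Step 17: x=[8.2378] v=[-4.9826]
Step 18: x=[7.9858] v=[-5.0410]
Step 19: x=[7.7325] v=[-5.0658]
Step 20: x=[7.4797] v=[-5.0568]
Step 21: x=[7.2290] v=[-5.0141]
Step 22: x=[6.9821] v=[-4.9380]
Step 23: x=[6.7407] v=[-4.8289]
Step 24: x=[6.5063] v=[-4.6877]
Step 25: x=[6.2805] v=[-4.5152]
Step 26: x=[6.0649] v=[-4.3126]
Step 27: x=[5.8608] v=[-4.0813]
Step 28: x=[5.6697] v=[-3.8227]
Step 29: x=[5.4928] v=[-3.5387]
Step 30: x=[5.3312] v=[-3.2311]
Step 31: x=[5.1861] v=[-2.9019]
Step 32: x=[5.0584] v=[-2.5534]
Step 33: x=[4.9490] v=[-2.1879]
Step 34: x=[4.8586] v=[-1.8078]
Step 35: x=[4.7878] v=[-1.4156]
Step 36: x=[4.7371] v=[-1.0140]
Step 37: x=[4.7068] v=[-0.6056]
Step 38: x=[4.6971] v=[-0.1932]
Step 39: x=[4.7081] v=[0.2205]
First v>=0 after going negative at step 39, time=1.9500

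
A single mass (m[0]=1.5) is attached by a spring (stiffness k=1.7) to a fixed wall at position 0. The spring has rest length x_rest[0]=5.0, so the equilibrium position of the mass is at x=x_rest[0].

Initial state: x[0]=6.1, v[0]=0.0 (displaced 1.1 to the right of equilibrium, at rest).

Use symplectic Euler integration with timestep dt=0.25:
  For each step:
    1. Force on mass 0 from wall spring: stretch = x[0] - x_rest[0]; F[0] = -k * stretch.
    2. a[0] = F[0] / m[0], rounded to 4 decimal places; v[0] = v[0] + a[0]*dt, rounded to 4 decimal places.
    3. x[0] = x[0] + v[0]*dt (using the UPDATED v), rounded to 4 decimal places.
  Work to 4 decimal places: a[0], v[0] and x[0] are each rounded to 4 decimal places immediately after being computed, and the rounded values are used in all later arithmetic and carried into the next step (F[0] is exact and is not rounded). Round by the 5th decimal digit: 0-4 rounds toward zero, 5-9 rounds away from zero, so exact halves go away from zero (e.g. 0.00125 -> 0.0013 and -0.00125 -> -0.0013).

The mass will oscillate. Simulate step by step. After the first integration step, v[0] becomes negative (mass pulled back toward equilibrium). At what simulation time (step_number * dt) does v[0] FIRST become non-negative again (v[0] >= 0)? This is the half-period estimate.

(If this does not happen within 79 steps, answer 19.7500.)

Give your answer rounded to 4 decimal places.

Step 0: x=[6.1000] v=[0.0000]
Step 1: x=[6.0221] v=[-0.3117]
Step 2: x=[5.8718] v=[-0.6013]
Step 3: x=[5.6597] v=[-0.8483]
Step 4: x=[5.4009] v=[-1.0352]
Step 5: x=[5.1137] v=[-1.1488]
Step 6: x=[4.8185] v=[-1.1810]
Step 7: x=[4.5361] v=[-1.1296]
Step 8: x=[4.2866] v=[-0.9982]
Step 9: x=[4.0876] v=[-0.7961]
Step 10: x=[3.9532] v=[-0.5376]
Step 11: x=[3.8930] v=[-0.2410]
Step 12: x=[3.9112] v=[0.0727]
First v>=0 after going negative at step 12, time=3.0000

Answer: 3.0000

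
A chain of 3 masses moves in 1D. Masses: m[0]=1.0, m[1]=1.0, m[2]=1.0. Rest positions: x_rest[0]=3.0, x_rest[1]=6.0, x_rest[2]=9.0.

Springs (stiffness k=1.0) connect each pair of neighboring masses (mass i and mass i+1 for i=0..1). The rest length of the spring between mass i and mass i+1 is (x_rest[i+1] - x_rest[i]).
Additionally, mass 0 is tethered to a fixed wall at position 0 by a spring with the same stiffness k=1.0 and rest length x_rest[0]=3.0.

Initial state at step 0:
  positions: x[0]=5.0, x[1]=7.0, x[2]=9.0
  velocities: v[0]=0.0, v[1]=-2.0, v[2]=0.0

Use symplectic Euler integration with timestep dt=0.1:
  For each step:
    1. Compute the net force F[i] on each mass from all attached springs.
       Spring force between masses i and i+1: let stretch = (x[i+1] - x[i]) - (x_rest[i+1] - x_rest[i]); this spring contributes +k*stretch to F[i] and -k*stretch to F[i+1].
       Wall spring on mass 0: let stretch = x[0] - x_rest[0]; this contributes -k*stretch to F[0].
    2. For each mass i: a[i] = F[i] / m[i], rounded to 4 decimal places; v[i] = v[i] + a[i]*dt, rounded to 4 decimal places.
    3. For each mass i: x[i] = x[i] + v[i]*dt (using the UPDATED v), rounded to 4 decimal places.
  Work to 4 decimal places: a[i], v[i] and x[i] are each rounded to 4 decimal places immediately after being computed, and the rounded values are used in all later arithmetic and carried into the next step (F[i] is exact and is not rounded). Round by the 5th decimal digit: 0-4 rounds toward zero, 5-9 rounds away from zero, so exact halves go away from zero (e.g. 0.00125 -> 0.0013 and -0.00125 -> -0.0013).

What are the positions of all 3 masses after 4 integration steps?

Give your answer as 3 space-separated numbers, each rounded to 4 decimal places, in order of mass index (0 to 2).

Answer: 4.6894 6.2364 9.0789

Derivation:
Step 0: x=[5.0000 7.0000 9.0000] v=[0.0000 -2.0000 0.0000]
Step 1: x=[4.9700 6.8000 9.0100] v=[-0.3000 -2.0000 0.1000]
Step 2: x=[4.9086 6.6038 9.0279] v=[-0.6140 -1.9620 0.1790]
Step 3: x=[4.8151 6.4149 9.0516] v=[-0.9353 -1.8891 0.2366]
Step 4: x=[4.6894 6.2364 9.0789] v=[-1.2568 -1.7854 0.2729]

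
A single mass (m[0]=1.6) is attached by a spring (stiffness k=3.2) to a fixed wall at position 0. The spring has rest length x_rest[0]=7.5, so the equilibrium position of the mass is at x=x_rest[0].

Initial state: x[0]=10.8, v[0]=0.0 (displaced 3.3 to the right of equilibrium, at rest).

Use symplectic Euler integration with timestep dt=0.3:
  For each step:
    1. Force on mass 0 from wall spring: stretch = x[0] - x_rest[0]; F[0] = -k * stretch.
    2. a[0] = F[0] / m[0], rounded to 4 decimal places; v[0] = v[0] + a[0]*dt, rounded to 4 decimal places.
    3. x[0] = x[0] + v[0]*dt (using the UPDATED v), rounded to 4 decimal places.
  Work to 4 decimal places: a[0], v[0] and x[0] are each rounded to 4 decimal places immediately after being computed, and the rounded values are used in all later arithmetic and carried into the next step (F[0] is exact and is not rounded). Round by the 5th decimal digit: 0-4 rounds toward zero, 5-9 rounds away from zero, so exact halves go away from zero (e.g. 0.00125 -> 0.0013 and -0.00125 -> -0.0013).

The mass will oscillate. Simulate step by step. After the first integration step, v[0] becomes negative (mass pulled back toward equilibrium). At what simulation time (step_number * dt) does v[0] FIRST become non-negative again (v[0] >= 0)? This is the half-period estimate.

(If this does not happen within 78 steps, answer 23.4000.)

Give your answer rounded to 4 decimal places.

Answer: 2.4000

Derivation:
Step 0: x=[10.8000] v=[0.0000]
Step 1: x=[10.2060] v=[-1.9800]
Step 2: x=[9.1249] v=[-3.6036]
Step 3: x=[7.7514] v=[-4.5785]
Step 4: x=[6.3326] v=[-4.7293]
Step 5: x=[5.1239] v=[-4.0289]
Step 6: x=[4.3429] v=[-2.6032]
Step 7: x=[4.1302] v=[-0.7089]
Step 8: x=[4.5241] v=[1.3130]
First v>=0 after going negative at step 8, time=2.4000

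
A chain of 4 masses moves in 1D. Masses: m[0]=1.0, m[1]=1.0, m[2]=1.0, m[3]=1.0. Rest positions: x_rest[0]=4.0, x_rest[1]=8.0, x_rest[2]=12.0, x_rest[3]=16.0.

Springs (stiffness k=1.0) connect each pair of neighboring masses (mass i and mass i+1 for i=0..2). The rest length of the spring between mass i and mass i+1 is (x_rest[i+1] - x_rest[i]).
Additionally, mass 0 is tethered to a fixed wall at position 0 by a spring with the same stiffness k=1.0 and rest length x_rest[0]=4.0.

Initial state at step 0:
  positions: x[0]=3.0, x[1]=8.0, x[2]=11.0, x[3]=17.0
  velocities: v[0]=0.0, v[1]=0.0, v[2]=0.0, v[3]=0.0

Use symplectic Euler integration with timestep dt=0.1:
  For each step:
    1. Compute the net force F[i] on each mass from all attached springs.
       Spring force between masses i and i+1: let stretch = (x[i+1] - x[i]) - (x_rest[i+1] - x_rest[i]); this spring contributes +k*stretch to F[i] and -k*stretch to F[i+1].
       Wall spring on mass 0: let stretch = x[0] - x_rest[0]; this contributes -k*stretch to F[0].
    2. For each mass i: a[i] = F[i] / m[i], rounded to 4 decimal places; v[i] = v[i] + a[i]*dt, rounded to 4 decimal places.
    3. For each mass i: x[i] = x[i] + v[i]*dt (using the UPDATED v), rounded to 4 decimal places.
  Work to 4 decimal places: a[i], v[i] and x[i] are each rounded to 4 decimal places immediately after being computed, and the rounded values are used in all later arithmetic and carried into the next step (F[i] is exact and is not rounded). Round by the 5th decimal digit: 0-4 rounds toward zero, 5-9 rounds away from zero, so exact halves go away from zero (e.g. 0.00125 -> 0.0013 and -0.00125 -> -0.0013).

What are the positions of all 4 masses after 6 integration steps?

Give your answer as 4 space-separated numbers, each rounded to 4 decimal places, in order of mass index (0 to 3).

Answer: 3.3797 7.6402 11.5628 16.6138

Derivation:
Step 0: x=[3.0000 8.0000 11.0000 17.0000] v=[0.0000 0.0000 0.0000 0.0000]
Step 1: x=[3.0200 7.9800 11.0300 16.9800] v=[0.2000 -0.2000 0.3000 -0.2000]
Step 2: x=[3.0594 7.9409 11.0890 16.9405] v=[0.3940 -0.3910 0.5900 -0.3950]
Step 3: x=[3.1170 7.8845 11.1750 16.8825] v=[0.5762 -0.5643 0.8603 -0.5802]
Step 4: x=[3.1911 7.8133 11.2852 16.8074] v=[0.7413 -0.7120 1.1020 -0.7510]
Step 5: x=[3.2795 7.7306 11.4159 16.7171] v=[0.8844 -0.8270 1.3070 -0.9032]
Step 6: x=[3.3797 7.6402 11.5628 16.6138] v=[1.0016 -0.9036 1.4686 -1.0333]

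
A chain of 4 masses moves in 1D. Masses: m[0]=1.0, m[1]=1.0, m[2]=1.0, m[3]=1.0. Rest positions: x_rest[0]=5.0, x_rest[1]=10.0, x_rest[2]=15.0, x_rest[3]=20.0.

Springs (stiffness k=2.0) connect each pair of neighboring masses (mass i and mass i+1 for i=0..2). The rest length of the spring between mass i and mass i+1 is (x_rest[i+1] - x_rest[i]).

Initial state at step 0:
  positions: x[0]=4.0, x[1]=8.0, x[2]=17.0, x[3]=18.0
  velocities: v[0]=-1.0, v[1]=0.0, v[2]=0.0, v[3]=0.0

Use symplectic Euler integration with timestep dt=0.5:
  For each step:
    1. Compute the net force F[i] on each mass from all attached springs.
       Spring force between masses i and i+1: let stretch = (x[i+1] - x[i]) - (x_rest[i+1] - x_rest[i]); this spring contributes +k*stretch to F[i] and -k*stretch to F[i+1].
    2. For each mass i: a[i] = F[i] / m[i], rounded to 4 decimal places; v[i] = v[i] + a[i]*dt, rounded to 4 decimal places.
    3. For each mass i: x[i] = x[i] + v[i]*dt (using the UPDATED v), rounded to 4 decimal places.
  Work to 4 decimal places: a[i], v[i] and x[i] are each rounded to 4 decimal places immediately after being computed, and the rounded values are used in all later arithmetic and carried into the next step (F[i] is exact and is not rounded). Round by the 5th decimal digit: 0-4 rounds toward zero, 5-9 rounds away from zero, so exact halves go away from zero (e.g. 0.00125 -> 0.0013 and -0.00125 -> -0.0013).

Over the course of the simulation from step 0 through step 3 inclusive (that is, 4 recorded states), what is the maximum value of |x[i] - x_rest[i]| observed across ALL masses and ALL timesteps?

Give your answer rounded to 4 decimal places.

Answer: 3.7500

Derivation:
Step 0: x=[4.0000 8.0000 17.0000 18.0000] v=[-1.0000 0.0000 0.0000 0.0000]
Step 1: x=[3.0000 10.5000 13.0000 20.0000] v=[-2.0000 5.0000 -8.0000 4.0000]
Step 2: x=[3.2500 10.5000 11.2500 21.0000] v=[0.5000 0.0000 -3.5000 2.0000]
Step 3: x=[4.6250 7.2500 14.0000 19.6250] v=[2.7500 -6.5000 5.5000 -2.7500]
Max displacement = 3.7500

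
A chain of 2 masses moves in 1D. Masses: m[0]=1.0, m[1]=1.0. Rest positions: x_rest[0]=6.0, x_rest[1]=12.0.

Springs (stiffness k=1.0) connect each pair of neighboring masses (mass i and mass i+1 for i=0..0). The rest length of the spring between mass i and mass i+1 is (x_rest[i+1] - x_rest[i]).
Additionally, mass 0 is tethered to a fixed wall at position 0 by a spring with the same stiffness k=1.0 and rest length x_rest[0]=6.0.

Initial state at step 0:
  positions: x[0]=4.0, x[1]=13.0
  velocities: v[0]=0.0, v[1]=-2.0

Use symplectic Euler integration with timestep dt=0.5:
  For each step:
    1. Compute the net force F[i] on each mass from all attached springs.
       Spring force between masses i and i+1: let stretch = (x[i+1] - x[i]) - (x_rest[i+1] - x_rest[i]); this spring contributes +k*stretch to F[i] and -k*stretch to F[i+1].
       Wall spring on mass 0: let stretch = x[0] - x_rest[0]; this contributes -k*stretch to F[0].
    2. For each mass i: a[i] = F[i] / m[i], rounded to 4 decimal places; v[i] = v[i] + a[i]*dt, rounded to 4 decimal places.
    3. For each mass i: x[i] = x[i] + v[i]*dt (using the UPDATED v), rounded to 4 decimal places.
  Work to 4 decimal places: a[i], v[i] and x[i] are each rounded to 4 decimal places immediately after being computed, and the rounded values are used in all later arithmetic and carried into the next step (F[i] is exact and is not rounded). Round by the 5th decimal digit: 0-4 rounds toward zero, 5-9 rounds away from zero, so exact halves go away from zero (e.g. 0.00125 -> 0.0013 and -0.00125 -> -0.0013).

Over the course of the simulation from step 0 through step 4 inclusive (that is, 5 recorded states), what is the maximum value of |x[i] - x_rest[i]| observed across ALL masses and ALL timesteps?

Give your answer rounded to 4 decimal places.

Answer: 3.4531

Derivation:
Step 0: x=[4.0000 13.0000] v=[0.0000 -2.0000]
Step 1: x=[5.2500 11.2500] v=[2.5000 -3.5000]
Step 2: x=[6.6875 9.5000] v=[2.8750 -3.5000]
Step 3: x=[7.1563 8.5469] v=[0.9375 -1.9063]
Step 4: x=[6.1836 8.7461] v=[-1.9454 0.3984]
Max displacement = 3.4531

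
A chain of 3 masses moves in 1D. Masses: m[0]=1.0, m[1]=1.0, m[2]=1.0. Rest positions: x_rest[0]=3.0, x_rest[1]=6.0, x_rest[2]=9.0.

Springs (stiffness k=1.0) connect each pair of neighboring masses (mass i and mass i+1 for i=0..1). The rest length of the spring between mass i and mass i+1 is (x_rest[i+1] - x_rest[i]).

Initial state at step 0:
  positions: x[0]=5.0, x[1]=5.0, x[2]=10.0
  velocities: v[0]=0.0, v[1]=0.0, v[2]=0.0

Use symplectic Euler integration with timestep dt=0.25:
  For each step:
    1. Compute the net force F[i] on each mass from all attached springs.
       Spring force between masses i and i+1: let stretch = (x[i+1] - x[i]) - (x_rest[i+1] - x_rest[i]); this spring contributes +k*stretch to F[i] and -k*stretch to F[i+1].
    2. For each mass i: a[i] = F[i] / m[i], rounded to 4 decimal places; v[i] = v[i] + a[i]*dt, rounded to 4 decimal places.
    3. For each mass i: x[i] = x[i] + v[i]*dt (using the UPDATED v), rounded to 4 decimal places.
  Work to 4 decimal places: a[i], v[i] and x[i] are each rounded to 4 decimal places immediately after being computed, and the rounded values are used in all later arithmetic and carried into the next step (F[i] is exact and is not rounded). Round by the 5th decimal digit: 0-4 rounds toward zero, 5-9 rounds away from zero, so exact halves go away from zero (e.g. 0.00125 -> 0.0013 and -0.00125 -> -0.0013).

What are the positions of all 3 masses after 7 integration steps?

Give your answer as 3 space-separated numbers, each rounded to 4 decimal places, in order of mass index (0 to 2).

Step 0: x=[5.0000 5.0000 10.0000] v=[0.0000 0.0000 0.0000]
Step 1: x=[4.8125 5.3125 9.8750] v=[-0.7500 1.2500 -0.5000]
Step 2: x=[4.4688 5.8789 9.6524] v=[-1.3750 2.2656 -0.8906]
Step 3: x=[4.0257 6.5930 9.3814] v=[-1.7725 2.8565 -1.0840]
Step 4: x=[3.5555 7.3210 9.1236] v=[-1.8807 2.9118 -1.0311]
Step 5: x=[3.1332 7.9263 8.9407] v=[-1.6893 2.4211 -0.7318]
Step 6: x=[2.8230 8.2954 8.8819] v=[-1.2410 1.4764 -0.2354]
Step 7: x=[2.6673 8.3591 8.9739] v=[-0.6229 0.2549 0.3680]

Answer: 2.6673 8.3591 8.9739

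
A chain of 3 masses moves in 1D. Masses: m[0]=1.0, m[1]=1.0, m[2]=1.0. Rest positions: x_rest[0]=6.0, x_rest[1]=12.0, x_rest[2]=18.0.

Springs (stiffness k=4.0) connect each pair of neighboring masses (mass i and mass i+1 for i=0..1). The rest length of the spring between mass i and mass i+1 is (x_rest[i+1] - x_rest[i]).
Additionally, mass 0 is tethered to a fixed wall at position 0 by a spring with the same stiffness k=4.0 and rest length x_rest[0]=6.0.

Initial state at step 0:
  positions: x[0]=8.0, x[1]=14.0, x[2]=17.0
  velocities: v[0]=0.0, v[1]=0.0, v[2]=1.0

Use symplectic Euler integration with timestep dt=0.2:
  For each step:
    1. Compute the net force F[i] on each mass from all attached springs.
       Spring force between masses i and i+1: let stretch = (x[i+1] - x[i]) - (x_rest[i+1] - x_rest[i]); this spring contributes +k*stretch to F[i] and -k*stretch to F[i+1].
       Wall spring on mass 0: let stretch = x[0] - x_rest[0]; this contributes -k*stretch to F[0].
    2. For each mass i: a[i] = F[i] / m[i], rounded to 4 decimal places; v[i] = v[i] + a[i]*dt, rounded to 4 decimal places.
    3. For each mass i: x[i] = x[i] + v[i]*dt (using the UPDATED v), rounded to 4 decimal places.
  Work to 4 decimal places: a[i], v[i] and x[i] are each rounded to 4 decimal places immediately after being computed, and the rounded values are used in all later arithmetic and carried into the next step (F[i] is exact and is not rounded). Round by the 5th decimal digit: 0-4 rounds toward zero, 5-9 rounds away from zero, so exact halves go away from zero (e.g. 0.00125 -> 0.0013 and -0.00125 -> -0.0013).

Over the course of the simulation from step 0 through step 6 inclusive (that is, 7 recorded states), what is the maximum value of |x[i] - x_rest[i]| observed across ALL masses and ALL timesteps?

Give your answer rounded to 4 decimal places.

Step 0: x=[8.0000 14.0000 17.0000] v=[0.0000 0.0000 1.0000]
Step 1: x=[7.6800 13.5200 17.6800] v=[-1.6000 -2.4000 3.4000]
Step 2: x=[7.0656 12.7712 18.6544] v=[-3.0720 -3.7440 4.8720]
Step 3: x=[6.2336 12.0508 19.6475] v=[-4.1600 -3.6019 4.9654]
Step 4: x=[5.3350 11.6151 20.3851] v=[-4.4931 -2.1783 3.6880]
Step 5: x=[4.5876 11.5778 20.6795] v=[-3.7370 -0.1864 1.4720]
Step 6: x=[4.2246 11.8784 20.4776] v=[-1.8149 1.5028 -1.0094]
Max displacement = 2.6795

Answer: 2.6795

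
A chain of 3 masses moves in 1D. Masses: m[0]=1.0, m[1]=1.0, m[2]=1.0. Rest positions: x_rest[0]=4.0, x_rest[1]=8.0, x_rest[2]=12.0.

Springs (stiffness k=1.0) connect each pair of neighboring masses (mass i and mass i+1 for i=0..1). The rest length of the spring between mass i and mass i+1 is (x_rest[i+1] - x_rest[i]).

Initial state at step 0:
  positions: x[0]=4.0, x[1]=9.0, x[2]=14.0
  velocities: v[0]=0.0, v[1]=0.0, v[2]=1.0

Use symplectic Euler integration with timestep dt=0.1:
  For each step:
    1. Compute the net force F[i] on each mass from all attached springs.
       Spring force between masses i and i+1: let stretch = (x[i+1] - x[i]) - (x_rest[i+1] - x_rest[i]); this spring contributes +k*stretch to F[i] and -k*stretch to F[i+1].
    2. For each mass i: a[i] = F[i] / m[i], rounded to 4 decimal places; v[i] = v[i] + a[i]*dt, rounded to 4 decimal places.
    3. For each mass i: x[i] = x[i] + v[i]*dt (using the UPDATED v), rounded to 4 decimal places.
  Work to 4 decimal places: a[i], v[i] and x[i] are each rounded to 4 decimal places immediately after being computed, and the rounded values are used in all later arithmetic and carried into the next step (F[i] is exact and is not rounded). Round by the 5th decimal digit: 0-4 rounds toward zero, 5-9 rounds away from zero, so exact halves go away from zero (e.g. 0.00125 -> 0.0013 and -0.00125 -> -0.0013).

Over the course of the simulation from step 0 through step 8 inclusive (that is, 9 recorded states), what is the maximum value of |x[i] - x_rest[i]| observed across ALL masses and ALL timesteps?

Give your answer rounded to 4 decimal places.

Step 0: x=[4.0000 9.0000 14.0000] v=[0.0000 0.0000 1.0000]
Step 1: x=[4.0100 9.0000 14.0900] v=[0.1000 0.0000 0.9000]
Step 2: x=[4.0299 9.0010 14.1691] v=[0.1990 0.0100 0.7910]
Step 3: x=[4.0595 9.0040 14.2365] v=[0.2961 0.0297 0.6742]
Step 4: x=[4.0986 9.0099 14.2916] v=[0.3906 0.0585 0.5510]
Step 5: x=[4.1468 9.0195 14.3339] v=[0.4817 0.0955 0.4228]
Step 6: x=[4.2037 9.0335 14.3630] v=[0.5690 0.1397 0.2914]
Step 7: x=[4.2689 9.0525 14.3789] v=[0.6520 0.1897 0.1585]
Step 8: x=[4.3419 9.0769 14.3815] v=[0.7304 0.2440 0.0259]
Max displacement = 2.3815

Answer: 2.3815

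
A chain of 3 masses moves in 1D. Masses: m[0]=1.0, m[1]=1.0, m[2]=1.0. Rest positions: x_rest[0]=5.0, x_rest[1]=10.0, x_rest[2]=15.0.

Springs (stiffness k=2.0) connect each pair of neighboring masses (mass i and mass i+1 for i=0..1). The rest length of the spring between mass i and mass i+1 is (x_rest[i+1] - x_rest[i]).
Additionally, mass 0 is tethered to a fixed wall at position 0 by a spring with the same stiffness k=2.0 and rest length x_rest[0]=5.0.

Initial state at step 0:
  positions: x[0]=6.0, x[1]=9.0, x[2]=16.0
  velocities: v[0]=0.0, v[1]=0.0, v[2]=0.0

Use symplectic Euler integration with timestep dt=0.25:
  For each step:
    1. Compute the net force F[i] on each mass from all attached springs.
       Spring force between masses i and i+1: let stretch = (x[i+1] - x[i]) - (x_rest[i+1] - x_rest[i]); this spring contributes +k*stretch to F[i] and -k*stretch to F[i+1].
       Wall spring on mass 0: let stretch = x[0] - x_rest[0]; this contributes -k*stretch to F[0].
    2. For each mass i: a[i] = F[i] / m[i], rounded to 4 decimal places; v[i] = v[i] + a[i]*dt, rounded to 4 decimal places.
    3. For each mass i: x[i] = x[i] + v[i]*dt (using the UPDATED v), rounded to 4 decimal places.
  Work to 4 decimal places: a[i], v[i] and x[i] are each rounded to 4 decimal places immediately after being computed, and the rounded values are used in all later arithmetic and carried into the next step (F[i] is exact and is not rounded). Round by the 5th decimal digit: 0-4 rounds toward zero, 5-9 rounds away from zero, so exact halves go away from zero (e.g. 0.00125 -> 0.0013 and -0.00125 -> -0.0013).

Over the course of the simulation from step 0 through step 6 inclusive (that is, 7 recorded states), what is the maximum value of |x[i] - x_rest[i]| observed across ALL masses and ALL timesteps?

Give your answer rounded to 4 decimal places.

Answer: 1.4943

Derivation:
Step 0: x=[6.0000 9.0000 16.0000] v=[0.0000 0.0000 0.0000]
Step 1: x=[5.6250 9.5000 15.7500] v=[-1.5000 2.0000 -1.0000]
Step 2: x=[5.0313 10.2969 15.3438] v=[-2.3750 3.1875 -1.6250]
Step 3: x=[4.4668 11.0665 14.9317] v=[-2.2579 3.0782 -1.6485]
Step 4: x=[4.1689 11.4943 14.6614] v=[-1.1915 1.7110 -1.0811]
Step 5: x=[4.2656 11.4023 14.6202] v=[0.3868 -0.3682 -0.1647]
Step 6: x=[4.7212 10.8204 14.8018] v=[1.8224 -2.3276 0.7264]
Max displacement = 1.4943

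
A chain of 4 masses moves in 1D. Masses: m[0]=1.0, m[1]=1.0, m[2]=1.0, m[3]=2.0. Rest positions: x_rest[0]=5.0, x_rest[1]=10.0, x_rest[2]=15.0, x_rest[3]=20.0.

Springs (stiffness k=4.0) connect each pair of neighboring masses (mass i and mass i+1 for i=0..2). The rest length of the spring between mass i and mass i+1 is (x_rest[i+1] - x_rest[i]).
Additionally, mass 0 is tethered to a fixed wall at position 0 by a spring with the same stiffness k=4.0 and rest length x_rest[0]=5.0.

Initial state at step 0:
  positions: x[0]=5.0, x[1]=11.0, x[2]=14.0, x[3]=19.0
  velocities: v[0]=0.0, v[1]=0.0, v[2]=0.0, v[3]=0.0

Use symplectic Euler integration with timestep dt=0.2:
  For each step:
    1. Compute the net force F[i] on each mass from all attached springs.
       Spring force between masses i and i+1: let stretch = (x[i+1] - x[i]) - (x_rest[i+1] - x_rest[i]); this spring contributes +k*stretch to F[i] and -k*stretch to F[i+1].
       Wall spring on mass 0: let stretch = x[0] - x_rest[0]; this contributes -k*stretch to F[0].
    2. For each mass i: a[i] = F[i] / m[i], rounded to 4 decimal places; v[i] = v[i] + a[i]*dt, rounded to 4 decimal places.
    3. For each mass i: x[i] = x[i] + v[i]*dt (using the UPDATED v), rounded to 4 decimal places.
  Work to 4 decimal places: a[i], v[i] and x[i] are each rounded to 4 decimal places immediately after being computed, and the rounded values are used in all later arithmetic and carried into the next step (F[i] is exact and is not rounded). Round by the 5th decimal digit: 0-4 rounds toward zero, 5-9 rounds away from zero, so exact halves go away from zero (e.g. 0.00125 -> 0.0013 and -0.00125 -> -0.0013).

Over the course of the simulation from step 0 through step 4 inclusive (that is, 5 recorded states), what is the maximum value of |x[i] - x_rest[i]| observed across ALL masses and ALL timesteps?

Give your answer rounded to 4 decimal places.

Answer: 1.1367

Derivation:
Step 0: x=[5.0000 11.0000 14.0000 19.0000] v=[0.0000 0.0000 0.0000 0.0000]
Step 1: x=[5.1600 10.5200 14.3200 19.0000] v=[0.8000 -2.4000 1.6000 0.0000]
Step 2: x=[5.3520 9.7904 14.7808 19.0256] v=[0.9600 -3.6480 2.3040 0.1280]
Step 3: x=[5.3978 9.1491 15.1223 19.1116] v=[0.2291 -3.2064 1.7075 0.4301]
Step 4: x=[5.1802 8.8633 15.1464 19.2785] v=[-1.0881 -1.4289 0.1204 0.8344]
Max displacement = 1.1367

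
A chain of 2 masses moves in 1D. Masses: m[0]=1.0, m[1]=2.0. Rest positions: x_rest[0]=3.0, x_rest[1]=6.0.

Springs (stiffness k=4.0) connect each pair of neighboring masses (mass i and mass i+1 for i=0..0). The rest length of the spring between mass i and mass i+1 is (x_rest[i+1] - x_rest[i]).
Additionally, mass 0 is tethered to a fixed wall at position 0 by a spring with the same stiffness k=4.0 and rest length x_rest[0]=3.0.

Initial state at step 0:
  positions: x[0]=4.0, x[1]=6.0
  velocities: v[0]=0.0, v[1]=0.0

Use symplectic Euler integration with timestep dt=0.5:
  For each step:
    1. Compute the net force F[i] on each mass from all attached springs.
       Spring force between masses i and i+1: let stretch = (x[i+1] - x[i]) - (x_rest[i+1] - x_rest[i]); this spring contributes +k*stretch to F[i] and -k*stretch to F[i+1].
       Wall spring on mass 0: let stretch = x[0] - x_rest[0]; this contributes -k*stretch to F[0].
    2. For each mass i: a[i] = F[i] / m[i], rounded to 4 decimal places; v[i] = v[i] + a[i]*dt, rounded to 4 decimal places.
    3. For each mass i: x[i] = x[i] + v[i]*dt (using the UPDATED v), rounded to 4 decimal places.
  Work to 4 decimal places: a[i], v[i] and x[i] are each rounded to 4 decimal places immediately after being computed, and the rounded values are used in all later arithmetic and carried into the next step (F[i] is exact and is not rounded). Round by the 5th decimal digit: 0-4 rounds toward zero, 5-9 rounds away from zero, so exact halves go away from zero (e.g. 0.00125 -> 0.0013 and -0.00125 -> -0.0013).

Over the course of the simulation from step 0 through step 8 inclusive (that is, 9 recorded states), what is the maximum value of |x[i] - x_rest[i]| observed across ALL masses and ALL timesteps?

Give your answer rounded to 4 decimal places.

Answer: 1.4375

Derivation:
Step 0: x=[4.0000 6.0000] v=[0.0000 0.0000]
Step 1: x=[2.0000 6.5000] v=[-4.0000 1.0000]
Step 2: x=[2.5000 6.2500] v=[1.0000 -0.5000]
Step 3: x=[4.2500 5.6250] v=[3.5000 -1.2500]
Step 4: x=[3.1250 5.8125] v=[-2.2500 0.3750]
Step 5: x=[1.5625 6.1563] v=[-3.1250 0.6875]
Step 6: x=[3.0313 5.7032] v=[2.9376 -0.9063]
Step 7: x=[4.1407 5.4141] v=[2.2188 -0.5782]
Step 8: x=[2.3828 5.9883] v=[-3.5158 1.1484]
Max displacement = 1.4375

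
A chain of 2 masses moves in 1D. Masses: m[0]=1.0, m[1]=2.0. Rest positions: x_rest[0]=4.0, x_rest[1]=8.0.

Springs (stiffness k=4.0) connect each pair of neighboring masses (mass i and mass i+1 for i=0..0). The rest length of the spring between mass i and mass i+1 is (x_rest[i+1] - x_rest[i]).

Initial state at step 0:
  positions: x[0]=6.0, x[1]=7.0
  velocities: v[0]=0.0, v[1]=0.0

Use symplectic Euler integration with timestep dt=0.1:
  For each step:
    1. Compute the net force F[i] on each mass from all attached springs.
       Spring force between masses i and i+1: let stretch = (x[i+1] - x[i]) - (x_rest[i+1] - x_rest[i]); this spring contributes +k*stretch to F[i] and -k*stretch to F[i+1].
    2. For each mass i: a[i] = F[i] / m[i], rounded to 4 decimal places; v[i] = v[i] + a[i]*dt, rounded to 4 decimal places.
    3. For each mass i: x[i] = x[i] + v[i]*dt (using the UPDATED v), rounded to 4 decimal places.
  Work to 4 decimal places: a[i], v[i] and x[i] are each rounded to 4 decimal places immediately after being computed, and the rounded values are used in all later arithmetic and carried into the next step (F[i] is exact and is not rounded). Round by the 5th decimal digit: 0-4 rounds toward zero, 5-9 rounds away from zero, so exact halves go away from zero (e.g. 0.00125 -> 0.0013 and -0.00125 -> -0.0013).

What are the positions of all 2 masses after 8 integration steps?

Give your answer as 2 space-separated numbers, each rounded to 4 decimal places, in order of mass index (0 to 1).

Answer: 3.0048 8.4975

Derivation:
Step 0: x=[6.0000 7.0000] v=[0.0000 0.0000]
Step 1: x=[5.8800 7.0600] v=[-1.2000 0.6000]
Step 2: x=[5.6472 7.1764] v=[-2.3280 1.1640]
Step 3: x=[5.3156 7.3422] v=[-3.3163 1.6582]
Step 4: x=[4.9050 7.5475] v=[-4.1057 2.0529]
Step 5: x=[4.4401 7.7799] v=[-4.6487 2.3244]
Step 6: x=[3.9488 8.0255] v=[-4.9128 2.4564]
Step 7: x=[3.4606 8.2696] v=[-4.8821 2.4411]
Step 8: x=[3.0048 8.4975] v=[-4.5585 2.2793]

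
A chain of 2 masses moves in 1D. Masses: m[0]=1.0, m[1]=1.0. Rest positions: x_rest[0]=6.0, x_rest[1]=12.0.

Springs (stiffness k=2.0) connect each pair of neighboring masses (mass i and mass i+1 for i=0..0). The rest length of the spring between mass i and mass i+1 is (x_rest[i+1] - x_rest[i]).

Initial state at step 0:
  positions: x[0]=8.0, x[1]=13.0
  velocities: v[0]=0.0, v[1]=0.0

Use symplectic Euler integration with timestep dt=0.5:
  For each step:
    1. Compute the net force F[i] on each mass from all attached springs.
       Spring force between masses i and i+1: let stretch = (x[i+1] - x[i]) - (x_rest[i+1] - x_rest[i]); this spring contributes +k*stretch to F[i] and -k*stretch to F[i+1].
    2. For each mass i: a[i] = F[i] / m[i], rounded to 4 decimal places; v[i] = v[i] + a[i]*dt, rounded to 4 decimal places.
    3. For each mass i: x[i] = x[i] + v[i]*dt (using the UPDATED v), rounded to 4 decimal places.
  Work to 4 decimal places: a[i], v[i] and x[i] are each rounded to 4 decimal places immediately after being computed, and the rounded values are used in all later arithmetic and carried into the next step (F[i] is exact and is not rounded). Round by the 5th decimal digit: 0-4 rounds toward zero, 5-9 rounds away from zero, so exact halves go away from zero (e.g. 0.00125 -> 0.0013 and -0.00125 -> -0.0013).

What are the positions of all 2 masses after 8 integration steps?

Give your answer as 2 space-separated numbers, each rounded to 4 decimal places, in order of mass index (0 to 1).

Answer: 7.0000 14.0000

Derivation:
Step 0: x=[8.0000 13.0000] v=[0.0000 0.0000]
Step 1: x=[7.5000 13.5000] v=[-1.0000 1.0000]
Step 2: x=[7.0000 14.0000] v=[-1.0000 1.0000]
Step 3: x=[7.0000 14.0000] v=[0.0000 0.0000]
Step 4: x=[7.5000 13.5000] v=[1.0000 -1.0000]
Step 5: x=[8.0000 13.0000] v=[1.0000 -1.0000]
Step 6: x=[8.0000 13.0000] v=[0.0000 0.0000]
Step 7: x=[7.5000 13.5000] v=[-1.0000 1.0000]
Step 8: x=[7.0000 14.0000] v=[-1.0000 1.0000]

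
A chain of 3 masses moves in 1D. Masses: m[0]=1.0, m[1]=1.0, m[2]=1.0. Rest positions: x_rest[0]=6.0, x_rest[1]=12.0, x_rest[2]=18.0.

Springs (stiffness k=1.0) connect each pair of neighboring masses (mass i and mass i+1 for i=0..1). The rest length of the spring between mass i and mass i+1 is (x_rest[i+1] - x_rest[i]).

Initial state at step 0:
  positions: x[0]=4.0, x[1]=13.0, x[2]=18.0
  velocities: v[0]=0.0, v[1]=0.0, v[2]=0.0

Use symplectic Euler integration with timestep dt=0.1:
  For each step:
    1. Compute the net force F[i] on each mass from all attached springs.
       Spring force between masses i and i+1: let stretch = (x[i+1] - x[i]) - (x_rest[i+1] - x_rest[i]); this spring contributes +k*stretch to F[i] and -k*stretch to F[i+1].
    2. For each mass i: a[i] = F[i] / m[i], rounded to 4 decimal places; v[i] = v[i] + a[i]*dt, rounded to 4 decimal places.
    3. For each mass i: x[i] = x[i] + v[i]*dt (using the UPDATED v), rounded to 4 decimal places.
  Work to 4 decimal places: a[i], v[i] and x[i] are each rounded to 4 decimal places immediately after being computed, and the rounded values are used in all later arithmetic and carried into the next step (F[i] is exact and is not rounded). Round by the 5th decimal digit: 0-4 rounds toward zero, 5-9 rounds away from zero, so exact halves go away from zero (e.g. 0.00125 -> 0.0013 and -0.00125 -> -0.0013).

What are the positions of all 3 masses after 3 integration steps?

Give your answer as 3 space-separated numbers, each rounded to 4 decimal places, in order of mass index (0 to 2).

Answer: 4.1765 12.7660 18.0575

Derivation:
Step 0: x=[4.0000 13.0000 18.0000] v=[0.0000 0.0000 0.0000]
Step 1: x=[4.0300 12.9600 18.0100] v=[0.3000 -0.4000 0.1000]
Step 2: x=[4.0893 12.8812 18.0295] v=[0.5930 -0.7880 0.1950]
Step 3: x=[4.1765 12.7660 18.0575] v=[0.8722 -1.1524 0.2802]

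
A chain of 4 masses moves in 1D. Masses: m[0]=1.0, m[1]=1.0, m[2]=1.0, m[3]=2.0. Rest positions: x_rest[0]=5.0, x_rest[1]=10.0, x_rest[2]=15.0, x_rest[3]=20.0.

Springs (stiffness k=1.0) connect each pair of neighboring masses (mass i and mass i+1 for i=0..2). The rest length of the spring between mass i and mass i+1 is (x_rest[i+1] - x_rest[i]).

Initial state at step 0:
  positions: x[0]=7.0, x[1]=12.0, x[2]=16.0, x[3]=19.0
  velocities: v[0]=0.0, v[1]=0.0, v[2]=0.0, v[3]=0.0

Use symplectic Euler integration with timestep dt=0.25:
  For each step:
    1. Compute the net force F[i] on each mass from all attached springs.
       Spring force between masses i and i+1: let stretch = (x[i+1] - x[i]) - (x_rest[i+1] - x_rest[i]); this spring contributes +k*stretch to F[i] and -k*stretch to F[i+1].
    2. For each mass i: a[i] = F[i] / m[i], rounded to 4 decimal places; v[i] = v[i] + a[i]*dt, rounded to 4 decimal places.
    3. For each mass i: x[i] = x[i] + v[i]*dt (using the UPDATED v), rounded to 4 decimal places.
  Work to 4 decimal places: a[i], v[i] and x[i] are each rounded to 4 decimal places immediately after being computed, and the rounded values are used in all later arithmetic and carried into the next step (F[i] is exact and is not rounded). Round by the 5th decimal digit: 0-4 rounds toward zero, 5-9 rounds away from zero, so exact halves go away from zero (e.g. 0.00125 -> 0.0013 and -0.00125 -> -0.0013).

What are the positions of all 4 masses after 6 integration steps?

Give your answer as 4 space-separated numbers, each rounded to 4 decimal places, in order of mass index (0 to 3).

Step 0: x=[7.0000 12.0000 16.0000 19.0000] v=[0.0000 0.0000 0.0000 0.0000]
Step 1: x=[7.0000 11.9375 15.9375 19.0625] v=[0.0000 -0.2500 -0.2500 0.2500]
Step 2: x=[6.9961 11.8164 15.8203 19.1836] v=[-0.0156 -0.4844 -0.4688 0.4844]
Step 3: x=[6.9810 11.6443 15.6631 19.3559] v=[-0.0605 -0.6885 -0.6290 0.6890]
Step 4: x=[6.9448 11.4319 15.4855 19.5690] v=[-0.1447 -0.8496 -0.7105 0.8524]
Step 5: x=[6.8766 11.1924 15.3098 19.8108] v=[-0.2729 -0.9580 -0.7030 0.9670]
Step 6: x=[6.7656 10.9405 15.1580 20.0682] v=[-0.4440 -1.0076 -0.6071 1.0294]

Answer: 6.7656 10.9405 15.1580 20.0682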